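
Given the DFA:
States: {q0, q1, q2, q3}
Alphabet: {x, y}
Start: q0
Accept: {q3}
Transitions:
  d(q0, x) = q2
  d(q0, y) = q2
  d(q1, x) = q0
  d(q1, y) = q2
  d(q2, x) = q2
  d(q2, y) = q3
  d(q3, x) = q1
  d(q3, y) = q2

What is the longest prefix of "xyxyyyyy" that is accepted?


Run the DFA, marking each prefix where the state is accepting:
  "" -> q0 [reject]
  "x" -> q2 [reject]
  "xy" -> q3 [accept]
  "xyx" -> q1 [reject]
  "xyxy" -> q2 [reject]
  "xyxyy" -> q3 [accept]
  "xyxyyy" -> q2 [reject]
  "xyxyyyy" -> q3 [accept]
  "xyxyyyyy" -> q2 [reject]

"xyxyyyy"


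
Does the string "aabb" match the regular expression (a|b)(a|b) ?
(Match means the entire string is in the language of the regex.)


|string| = 4; first = 'a'; last = 'b'

No, "aabb" does not match (a|b)(a|b)


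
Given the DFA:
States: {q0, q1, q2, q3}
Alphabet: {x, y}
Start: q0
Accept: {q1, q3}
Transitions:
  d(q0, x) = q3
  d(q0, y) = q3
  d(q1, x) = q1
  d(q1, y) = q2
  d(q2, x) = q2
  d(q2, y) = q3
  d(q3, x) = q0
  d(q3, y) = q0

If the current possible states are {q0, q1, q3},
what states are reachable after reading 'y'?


Apply transition on 'y' from each current state:
  d(q0, y) = q3
  d(q1, y) = q2
  d(q3, y) = q0

{q0, q2, q3}


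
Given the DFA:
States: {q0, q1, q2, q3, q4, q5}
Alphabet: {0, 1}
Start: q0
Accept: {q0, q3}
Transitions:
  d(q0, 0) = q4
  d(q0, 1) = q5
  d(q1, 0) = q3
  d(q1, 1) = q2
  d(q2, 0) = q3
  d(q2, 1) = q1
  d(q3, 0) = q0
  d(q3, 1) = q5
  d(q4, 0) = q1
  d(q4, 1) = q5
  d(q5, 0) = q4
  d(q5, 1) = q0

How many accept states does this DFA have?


Accept states listed: {q0, q3}
Counting: q0(1) q3(2)

2


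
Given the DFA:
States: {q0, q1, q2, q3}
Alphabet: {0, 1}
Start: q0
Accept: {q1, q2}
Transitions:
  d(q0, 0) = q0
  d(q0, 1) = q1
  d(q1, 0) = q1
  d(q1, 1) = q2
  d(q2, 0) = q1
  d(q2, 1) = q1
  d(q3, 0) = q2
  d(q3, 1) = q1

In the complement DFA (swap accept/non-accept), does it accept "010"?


Trace: q0 -> q0 -> q1 -> q1
Final: q1
Original accept: {q1, q2}
Complement: q1 is in original accept

No, complement rejects (original accepts)


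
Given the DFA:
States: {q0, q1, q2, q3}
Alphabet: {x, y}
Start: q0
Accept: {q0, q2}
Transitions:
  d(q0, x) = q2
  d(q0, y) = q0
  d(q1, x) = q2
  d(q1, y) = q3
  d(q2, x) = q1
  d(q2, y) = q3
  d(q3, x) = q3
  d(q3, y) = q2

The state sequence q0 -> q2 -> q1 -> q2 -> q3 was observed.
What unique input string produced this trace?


Trace back each transition to find the symbol:
  q0 --[x]--> q2
  q2 --[x]--> q1
  q1 --[x]--> q2
  q2 --[y]--> q3

"xxxy"


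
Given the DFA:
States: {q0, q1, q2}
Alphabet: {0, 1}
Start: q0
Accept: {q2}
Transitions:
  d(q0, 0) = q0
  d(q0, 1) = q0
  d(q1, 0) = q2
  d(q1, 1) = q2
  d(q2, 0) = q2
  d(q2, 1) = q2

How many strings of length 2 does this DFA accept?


Enumerating all length-2 strings:
  "00" -> q0 [reject]
  "01" -> q0 [reject]
  "10" -> q0 [reject]
  "11" -> q0 [reject]

0 out of 4


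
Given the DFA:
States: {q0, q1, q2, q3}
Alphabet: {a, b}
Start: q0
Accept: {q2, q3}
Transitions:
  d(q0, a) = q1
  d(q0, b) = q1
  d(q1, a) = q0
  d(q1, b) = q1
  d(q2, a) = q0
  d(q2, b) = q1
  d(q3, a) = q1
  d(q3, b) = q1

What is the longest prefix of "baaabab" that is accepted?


Run the DFA, marking each prefix where the state is accepting:
  "" -> q0 [reject]
  "b" -> q1 [reject]
  "ba" -> q0 [reject]
  "baa" -> q1 [reject]
  "baaa" -> q0 [reject]
  "baaab" -> q1 [reject]
  "baaaba" -> q0 [reject]
  "baaabab" -> q1 [reject]

No prefix is accepted


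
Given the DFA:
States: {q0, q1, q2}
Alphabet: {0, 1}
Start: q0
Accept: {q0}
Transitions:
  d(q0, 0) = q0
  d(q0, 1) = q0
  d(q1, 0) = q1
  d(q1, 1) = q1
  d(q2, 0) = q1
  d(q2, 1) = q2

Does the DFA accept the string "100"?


Trace: q0 -> q0 -> q0 -> q0
Final state: q0
Accept states: {q0}

Yes, accepted (final state q0 is an accept state)


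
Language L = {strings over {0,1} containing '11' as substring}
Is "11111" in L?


'11' occurs at index 0

Yes, "11111" is in L


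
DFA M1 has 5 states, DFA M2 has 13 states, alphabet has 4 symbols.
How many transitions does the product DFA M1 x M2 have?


Product DFA has 5 * 13 = 65 states.
Each has 4 transitions: 65 * 4 = 260

260


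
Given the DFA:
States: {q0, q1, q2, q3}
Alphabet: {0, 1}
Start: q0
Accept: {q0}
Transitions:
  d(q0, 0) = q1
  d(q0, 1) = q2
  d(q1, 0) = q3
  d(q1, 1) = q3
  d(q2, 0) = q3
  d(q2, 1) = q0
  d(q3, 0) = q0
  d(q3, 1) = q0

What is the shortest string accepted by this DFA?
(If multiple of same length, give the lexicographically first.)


BFS by string length (lex-first path to each state shown):
  len 0: q0<-""
Found accept state at length 0.

"" (empty string)


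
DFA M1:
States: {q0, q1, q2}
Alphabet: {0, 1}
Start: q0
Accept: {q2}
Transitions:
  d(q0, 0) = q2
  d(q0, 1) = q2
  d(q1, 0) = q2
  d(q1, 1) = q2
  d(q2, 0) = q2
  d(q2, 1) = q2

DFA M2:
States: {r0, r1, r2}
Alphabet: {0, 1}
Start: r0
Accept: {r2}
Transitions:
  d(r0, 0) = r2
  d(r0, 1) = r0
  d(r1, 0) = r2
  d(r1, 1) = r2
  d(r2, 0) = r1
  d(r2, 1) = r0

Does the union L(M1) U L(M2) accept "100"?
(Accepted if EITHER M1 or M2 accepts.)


M1: final=q2 accepted=True
M2: final=r1 accepted=False

Yes, union accepts


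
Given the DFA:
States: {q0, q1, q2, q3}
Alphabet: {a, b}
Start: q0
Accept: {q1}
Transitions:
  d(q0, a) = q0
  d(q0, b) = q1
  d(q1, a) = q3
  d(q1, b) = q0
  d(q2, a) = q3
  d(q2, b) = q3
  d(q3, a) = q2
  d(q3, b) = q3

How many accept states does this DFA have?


Accept states listed: {q1}
Counting: q1(1)

1


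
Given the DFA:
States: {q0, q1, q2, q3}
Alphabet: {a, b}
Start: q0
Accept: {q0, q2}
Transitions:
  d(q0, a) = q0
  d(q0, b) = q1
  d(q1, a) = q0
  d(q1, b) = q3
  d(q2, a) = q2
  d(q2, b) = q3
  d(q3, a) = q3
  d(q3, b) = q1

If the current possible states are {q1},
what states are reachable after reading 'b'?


Apply transition on 'b' from each current state:
  d(q1, b) = q3

{q3}


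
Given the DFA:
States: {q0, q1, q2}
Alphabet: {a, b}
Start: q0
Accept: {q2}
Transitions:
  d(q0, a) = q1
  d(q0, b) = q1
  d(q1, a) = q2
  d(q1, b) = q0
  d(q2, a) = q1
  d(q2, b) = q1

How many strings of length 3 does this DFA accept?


Enumerating all length-3 strings:
  "aaa" -> q1 [reject]
  "aab" -> q1 [reject]
  "aba" -> q1 [reject]
  "abb" -> q1 [reject]
  "baa" -> q1 [reject]
  "bab" -> q1 [reject]
  "bba" -> q1 [reject]
  "bbb" -> q1 [reject]

0 out of 8


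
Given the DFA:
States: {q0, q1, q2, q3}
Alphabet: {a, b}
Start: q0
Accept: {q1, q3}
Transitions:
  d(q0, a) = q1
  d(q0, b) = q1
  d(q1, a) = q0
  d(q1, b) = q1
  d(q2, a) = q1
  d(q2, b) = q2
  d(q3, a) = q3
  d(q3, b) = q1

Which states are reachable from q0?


BFS from q0:
  layer 0: {q0}
  layer 1: {q1}

{q0, q1}


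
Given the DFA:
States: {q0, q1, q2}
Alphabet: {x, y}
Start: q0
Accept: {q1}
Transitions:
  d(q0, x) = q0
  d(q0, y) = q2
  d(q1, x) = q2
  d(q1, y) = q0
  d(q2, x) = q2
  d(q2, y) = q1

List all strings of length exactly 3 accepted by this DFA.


All strings of length 3: 8 total
Accepted: 2

"xyy", "yxy"


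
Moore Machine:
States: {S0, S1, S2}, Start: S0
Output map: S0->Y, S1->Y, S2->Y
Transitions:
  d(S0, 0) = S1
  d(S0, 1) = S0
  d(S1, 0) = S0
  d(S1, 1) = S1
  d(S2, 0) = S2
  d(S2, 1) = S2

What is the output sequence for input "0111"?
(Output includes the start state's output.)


Start: S0 (output Y)
  --0--> S1 (output Y)
  --1--> S1 (output Y)
  --1--> S1 (output Y)
  --1--> S1 (output Y)

"YYYYY"


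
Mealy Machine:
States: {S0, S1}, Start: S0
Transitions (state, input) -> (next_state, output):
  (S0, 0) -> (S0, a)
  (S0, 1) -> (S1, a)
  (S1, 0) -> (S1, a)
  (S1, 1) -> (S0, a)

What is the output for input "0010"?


Step-by-step:
  (S0, 0) -> (S0, a)
  (S0, 0) -> (S0, a)
  (S0, 1) -> (S1, a)
  (S1, 0) -> (S1, a)

"aaaa"


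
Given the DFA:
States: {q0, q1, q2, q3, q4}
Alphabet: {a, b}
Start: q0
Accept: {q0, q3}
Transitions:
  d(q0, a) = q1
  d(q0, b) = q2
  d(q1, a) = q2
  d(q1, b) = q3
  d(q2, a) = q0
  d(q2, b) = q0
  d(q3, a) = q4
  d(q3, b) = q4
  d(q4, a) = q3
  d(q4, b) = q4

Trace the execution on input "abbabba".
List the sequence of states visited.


Input: abbabba
d(q0, a) = q1
d(q1, b) = q3
d(q3, b) = q4
d(q4, a) = q3
d(q3, b) = q4
d(q4, b) = q4
d(q4, a) = q3


q0 -> q1 -> q3 -> q4 -> q3 -> q4 -> q4 -> q3


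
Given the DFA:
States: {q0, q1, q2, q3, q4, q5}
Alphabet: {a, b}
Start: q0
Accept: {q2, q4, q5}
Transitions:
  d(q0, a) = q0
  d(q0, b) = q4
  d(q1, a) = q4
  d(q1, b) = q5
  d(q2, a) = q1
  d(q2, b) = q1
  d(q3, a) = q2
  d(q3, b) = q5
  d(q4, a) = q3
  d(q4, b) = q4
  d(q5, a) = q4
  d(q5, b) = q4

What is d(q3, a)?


Looking up transition d(q3, a)

q2


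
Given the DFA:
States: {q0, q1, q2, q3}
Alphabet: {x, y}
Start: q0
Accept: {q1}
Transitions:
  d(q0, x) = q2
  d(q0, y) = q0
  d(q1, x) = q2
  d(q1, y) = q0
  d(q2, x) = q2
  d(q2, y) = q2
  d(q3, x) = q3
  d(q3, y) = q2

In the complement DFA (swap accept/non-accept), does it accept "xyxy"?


Trace: q0 -> q2 -> q2 -> q2 -> q2
Final: q2
Original accept: {q1}
Complement: q2 is not in original accept

Yes, complement accepts (original rejects)


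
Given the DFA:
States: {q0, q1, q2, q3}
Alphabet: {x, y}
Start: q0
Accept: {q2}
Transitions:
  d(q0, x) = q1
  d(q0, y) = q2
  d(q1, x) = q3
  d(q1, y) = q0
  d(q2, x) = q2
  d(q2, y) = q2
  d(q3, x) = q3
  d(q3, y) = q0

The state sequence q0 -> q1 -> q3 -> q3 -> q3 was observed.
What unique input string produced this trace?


Trace back each transition to find the symbol:
  q0 --[x]--> q1
  q1 --[x]--> q3
  q3 --[x]--> q3
  q3 --[x]--> q3

"xxxx"


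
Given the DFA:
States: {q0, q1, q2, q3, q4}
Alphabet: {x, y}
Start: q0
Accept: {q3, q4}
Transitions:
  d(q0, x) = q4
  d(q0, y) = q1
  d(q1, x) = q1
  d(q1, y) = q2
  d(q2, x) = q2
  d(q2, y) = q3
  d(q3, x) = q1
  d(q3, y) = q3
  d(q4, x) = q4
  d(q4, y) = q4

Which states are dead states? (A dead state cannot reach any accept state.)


Forward reachability from each state:
  q0 -> reaches accept state q3 (live)
  q1 -> reaches accept state q3 (live)
  q2 -> reaches accept state q3 (live)
  q3 -> reaches accept state q3 (live)
  q4 -> reaches accept state q4 (live)

None (all states can reach an accept state)


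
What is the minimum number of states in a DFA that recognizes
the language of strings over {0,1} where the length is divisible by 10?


States track (length) mod 10.
Need 10 states: one per remainder 0..9; accept = remainder 0.

10


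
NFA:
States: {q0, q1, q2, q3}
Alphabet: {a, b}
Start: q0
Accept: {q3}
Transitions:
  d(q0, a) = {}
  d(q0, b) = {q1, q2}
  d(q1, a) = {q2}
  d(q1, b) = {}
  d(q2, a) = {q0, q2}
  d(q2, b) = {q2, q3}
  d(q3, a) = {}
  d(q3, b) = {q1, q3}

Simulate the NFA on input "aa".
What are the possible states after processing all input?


Start: {q0}
  --a--> {}
  --a--> {}

{} (empty set, no valid transitions)


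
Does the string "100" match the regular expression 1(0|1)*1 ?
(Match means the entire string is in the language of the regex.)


|string| = 3; first = '1'; last = '0'

No, "100" does not match 1(0|1)*1


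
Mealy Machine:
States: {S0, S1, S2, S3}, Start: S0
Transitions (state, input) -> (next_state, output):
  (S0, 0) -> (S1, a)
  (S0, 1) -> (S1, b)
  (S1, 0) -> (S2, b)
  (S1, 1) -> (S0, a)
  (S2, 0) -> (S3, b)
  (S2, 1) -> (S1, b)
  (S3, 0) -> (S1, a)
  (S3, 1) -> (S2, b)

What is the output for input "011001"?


Step-by-step:
  (S0, 0) -> (S1, a)
  (S1, 1) -> (S0, a)
  (S0, 1) -> (S1, b)
  (S1, 0) -> (S2, b)
  (S2, 0) -> (S3, b)
  (S3, 1) -> (S2, b)

"aabbbb"


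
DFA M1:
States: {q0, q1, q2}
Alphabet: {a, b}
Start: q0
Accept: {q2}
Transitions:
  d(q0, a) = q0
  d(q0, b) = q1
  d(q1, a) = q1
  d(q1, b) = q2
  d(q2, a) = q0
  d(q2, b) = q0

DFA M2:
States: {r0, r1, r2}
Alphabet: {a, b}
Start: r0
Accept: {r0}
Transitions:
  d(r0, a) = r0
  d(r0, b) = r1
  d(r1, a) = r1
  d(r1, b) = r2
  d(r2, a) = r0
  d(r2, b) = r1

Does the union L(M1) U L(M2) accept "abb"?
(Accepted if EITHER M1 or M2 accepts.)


M1: final=q2 accepted=True
M2: final=r2 accepted=False

Yes, union accepts


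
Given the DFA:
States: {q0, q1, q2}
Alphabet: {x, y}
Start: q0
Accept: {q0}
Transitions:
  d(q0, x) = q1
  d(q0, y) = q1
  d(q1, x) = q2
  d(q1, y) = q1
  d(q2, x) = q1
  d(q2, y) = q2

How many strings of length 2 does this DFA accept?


Enumerating all length-2 strings:
  "xx" -> q2 [reject]
  "xy" -> q1 [reject]
  "yx" -> q2 [reject]
  "yy" -> q1 [reject]

0 out of 4


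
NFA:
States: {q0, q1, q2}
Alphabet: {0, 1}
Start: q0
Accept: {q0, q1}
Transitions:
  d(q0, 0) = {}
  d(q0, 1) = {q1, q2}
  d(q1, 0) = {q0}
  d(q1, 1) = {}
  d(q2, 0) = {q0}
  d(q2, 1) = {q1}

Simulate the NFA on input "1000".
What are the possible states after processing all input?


Start: {q0}
  --1--> {q1, q2}
  --0--> {q0}
  --0--> {}
  --0--> {}

{} (empty set, no valid transitions)


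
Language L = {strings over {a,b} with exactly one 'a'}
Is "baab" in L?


count('a') = 2

No, "baab" is not in L


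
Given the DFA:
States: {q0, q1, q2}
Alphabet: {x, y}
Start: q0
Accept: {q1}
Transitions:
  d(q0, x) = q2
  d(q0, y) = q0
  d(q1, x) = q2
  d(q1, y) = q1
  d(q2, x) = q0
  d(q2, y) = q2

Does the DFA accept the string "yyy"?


Trace: q0 -> q0 -> q0 -> q0
Final state: q0
Accept states: {q1}

No, rejected (final state q0 is not an accept state)


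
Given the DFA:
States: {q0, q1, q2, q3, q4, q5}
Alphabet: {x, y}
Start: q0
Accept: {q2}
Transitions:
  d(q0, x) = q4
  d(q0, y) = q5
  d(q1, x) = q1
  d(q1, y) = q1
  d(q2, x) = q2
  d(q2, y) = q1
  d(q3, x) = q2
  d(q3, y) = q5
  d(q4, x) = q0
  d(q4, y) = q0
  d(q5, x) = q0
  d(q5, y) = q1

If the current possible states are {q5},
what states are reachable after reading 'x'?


Apply transition on 'x' from each current state:
  d(q5, x) = q0

{q0}


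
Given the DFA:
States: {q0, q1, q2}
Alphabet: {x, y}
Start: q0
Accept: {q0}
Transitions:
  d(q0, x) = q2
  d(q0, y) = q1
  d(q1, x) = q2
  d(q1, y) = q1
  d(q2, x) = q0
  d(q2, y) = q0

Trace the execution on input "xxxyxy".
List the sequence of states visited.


Input: xxxyxy
d(q0, x) = q2
d(q2, x) = q0
d(q0, x) = q2
d(q2, y) = q0
d(q0, x) = q2
d(q2, y) = q0


q0 -> q2 -> q0 -> q2 -> q0 -> q2 -> q0


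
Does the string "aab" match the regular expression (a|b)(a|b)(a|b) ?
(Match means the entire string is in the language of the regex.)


|string| = 3; first = 'a'; last = 'b'

Yes, "aab" matches (a|b)(a|b)(a|b)


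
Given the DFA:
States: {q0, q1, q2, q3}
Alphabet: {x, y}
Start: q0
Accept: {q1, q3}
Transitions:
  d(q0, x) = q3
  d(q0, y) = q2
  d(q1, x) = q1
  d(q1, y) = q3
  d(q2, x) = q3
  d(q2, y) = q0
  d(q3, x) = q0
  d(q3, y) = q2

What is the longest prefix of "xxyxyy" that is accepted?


Run the DFA, marking each prefix where the state is accepting:
  "" -> q0 [reject]
  "x" -> q3 [accept]
  "xx" -> q0 [reject]
  "xxy" -> q2 [reject]
  "xxyx" -> q3 [accept]
  "xxyxy" -> q2 [reject]
  "xxyxyy" -> q0 [reject]

"xxyx"


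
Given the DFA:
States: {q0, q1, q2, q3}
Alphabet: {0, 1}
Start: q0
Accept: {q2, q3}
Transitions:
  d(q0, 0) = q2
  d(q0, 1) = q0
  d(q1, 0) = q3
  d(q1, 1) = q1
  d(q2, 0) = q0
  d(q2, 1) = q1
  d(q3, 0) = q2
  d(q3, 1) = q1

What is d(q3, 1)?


Looking up transition d(q3, 1)

q1


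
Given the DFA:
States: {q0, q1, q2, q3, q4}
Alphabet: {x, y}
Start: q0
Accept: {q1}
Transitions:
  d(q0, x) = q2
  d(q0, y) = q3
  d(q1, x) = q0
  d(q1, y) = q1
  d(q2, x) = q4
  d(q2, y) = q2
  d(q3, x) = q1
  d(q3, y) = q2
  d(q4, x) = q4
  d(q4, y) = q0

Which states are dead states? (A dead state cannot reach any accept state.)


Forward reachability from each state:
  q0 -> reaches accept state q1 (live)
  q1 -> reaches accept state q1 (live)
  q2 -> reaches accept state q1 (live)
  q3 -> reaches accept state q1 (live)
  q4 -> reaches accept state q1 (live)

None (all states can reach an accept state)


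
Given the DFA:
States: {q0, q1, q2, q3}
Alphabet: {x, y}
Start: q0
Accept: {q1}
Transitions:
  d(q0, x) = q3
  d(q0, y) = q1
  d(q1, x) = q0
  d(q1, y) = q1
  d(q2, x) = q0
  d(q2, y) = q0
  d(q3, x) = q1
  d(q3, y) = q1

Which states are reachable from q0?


BFS from q0:
  layer 0: {q0}
  layer 1: {q1, q3}

{q0, q1, q3}


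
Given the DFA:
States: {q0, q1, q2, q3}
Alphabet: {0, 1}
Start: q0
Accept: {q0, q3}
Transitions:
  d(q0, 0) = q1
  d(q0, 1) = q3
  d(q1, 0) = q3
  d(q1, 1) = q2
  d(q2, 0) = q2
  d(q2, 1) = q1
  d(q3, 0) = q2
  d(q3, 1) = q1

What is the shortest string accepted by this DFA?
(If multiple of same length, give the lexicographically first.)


BFS by string length (lex-first path to each state shown):
  len 0: q0<-""
Found accept state at length 0.

"" (empty string)


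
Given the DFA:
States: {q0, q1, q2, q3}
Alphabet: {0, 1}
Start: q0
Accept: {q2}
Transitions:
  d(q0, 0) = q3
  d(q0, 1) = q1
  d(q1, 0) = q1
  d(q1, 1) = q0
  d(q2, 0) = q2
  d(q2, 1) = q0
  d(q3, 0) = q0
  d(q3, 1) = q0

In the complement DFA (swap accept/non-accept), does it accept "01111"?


Trace: q0 -> q3 -> q0 -> q1 -> q0 -> q1
Final: q1
Original accept: {q2}
Complement: q1 is not in original accept

Yes, complement accepts (original rejects)


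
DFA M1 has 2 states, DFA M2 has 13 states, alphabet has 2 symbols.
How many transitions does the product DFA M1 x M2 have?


Product DFA has 2 * 13 = 26 states.
Each has 2 transitions: 26 * 2 = 52

52


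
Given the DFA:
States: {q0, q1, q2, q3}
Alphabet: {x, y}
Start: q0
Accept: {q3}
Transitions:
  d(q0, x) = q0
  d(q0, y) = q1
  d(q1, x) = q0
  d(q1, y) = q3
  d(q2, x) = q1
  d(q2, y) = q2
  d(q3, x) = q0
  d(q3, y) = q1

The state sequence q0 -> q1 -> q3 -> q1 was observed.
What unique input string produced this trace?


Trace back each transition to find the symbol:
  q0 --[y]--> q1
  q1 --[y]--> q3
  q3 --[y]--> q1

"yyy"


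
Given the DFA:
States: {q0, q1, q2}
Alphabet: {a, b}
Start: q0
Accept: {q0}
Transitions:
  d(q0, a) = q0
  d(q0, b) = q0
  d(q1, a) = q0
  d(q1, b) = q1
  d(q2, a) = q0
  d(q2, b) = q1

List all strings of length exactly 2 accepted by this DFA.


All strings of length 2: 4 total
Accepted: 4

"aa", "ab", "ba", "bb"


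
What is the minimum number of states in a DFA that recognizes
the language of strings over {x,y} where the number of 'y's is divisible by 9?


States track (count of 'y') mod 9.
Need 9 states: one per remainder 0..8; accept = remainder 0.

9


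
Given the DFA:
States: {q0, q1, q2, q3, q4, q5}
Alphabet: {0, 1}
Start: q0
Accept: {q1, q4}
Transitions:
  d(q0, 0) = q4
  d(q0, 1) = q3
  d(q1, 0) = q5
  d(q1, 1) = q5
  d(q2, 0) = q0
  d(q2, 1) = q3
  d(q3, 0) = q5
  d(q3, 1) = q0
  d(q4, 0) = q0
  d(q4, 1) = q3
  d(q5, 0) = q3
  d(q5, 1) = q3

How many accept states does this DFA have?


Accept states listed: {q1, q4}
Counting: q1(1) q4(2)

2


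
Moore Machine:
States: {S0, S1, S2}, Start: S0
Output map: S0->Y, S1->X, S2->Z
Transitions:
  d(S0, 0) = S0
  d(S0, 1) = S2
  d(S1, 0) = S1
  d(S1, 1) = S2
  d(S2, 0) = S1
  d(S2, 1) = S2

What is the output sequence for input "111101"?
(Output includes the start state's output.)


Start: S0 (output Y)
  --1--> S2 (output Z)
  --1--> S2 (output Z)
  --1--> S2 (output Z)
  --1--> S2 (output Z)
  --0--> S1 (output X)
  --1--> S2 (output Z)

"YZZZZXZ"


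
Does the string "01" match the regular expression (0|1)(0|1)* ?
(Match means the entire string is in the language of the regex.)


|string| = 2; first = '0'; last = '1'

Yes, "01" matches (0|1)(0|1)*


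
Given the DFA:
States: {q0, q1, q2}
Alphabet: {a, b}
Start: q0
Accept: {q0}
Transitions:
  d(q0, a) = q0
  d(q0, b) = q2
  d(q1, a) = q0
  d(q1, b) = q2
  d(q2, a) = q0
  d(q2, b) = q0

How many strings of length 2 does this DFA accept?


Enumerating all length-2 strings:
  "aa" -> q0 [accept]
  "ab" -> q2 [reject]
  "ba" -> q0 [accept]
  "bb" -> q0 [accept]

3 out of 4


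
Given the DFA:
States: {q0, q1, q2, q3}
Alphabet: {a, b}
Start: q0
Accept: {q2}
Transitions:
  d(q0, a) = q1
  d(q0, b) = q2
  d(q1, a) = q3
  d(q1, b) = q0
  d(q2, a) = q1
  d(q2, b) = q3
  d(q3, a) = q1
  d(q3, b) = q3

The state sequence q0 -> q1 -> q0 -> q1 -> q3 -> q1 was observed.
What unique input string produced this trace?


Trace back each transition to find the symbol:
  q0 --[a]--> q1
  q1 --[b]--> q0
  q0 --[a]--> q1
  q1 --[a]--> q3
  q3 --[a]--> q1

"abaaa"


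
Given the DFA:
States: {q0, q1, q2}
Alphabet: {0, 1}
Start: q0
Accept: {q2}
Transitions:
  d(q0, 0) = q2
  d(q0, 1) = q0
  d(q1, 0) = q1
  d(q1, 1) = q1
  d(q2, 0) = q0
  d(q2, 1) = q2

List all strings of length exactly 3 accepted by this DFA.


All strings of length 3: 8 total
Accepted: 4

"000", "011", "101", "110"


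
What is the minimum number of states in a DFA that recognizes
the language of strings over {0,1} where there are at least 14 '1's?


States: count = 0, 1, ..., 13, and a final '>= 14' state.
Total: 14 + 1 = 15. Accept = '>= 14' state.

15


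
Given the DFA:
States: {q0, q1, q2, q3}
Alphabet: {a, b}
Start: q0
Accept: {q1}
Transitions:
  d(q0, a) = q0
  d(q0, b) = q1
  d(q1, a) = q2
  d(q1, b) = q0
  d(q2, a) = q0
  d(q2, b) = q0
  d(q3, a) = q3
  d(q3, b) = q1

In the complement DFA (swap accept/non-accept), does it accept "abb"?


Trace: q0 -> q0 -> q1 -> q0
Final: q0
Original accept: {q1}
Complement: q0 is not in original accept

Yes, complement accepts (original rejects)


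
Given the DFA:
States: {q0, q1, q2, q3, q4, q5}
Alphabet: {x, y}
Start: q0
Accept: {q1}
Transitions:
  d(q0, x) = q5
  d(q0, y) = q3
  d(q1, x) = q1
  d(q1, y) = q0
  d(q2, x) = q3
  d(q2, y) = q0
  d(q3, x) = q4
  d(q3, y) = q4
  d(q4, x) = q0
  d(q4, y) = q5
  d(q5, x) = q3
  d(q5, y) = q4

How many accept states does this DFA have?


Accept states listed: {q1}
Counting: q1(1)

1


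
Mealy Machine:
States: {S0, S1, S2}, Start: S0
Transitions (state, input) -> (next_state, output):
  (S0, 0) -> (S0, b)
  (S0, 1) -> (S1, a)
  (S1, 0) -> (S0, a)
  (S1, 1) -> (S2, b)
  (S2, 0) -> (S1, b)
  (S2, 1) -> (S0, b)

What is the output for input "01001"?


Step-by-step:
  (S0, 0) -> (S0, b)
  (S0, 1) -> (S1, a)
  (S1, 0) -> (S0, a)
  (S0, 0) -> (S0, b)
  (S0, 1) -> (S1, a)

"baaba"


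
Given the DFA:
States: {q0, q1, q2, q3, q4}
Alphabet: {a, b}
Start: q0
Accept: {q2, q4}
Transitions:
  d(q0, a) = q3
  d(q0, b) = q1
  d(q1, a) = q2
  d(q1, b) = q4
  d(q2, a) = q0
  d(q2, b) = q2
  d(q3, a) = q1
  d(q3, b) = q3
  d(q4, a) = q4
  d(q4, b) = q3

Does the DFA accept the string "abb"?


Trace: q0 -> q3 -> q3 -> q3
Final state: q3
Accept states: {q2, q4}

No, rejected (final state q3 is not an accept state)


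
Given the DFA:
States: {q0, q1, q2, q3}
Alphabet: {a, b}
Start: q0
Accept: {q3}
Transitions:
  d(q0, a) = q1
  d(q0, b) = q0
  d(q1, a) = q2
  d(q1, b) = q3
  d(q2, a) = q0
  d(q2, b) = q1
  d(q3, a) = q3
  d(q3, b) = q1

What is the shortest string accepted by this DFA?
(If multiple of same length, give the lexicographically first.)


BFS by string length (lex-first path to each state shown):
  len 0: q0<-""
  len 1: q0<-"b", q1<-"a"
  len 2: q0<-"bb", q1<-"ba", q2<-"aa", q3<-"ab"
Found accept state at length 2.

"ab"


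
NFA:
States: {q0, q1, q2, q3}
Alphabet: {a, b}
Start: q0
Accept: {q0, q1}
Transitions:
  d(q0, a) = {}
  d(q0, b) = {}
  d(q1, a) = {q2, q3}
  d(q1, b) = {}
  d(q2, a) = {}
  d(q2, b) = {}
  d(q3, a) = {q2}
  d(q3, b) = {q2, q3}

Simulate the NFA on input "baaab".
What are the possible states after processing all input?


Start: {q0}
  --b--> {}
  --a--> {}
  --a--> {}
  --a--> {}
  --b--> {}

{} (empty set, no valid transitions)


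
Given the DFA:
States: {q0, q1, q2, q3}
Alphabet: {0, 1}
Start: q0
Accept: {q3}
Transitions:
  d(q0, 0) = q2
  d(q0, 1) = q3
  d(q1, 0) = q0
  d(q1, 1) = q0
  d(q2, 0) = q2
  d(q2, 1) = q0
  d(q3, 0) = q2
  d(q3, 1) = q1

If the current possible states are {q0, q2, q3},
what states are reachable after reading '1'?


Apply transition on '1' from each current state:
  d(q0, 1) = q3
  d(q2, 1) = q0
  d(q3, 1) = q1

{q0, q1, q3}


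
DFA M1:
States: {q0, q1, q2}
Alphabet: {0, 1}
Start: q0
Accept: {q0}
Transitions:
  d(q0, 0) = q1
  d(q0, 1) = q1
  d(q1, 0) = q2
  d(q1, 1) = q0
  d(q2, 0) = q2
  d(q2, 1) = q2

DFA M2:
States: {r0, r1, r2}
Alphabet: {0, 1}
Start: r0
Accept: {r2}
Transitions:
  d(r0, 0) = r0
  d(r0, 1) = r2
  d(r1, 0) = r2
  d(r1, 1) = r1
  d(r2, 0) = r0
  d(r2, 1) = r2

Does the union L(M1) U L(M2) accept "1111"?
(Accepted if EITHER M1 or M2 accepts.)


M1: final=q0 accepted=True
M2: final=r2 accepted=True

Yes, union accepts


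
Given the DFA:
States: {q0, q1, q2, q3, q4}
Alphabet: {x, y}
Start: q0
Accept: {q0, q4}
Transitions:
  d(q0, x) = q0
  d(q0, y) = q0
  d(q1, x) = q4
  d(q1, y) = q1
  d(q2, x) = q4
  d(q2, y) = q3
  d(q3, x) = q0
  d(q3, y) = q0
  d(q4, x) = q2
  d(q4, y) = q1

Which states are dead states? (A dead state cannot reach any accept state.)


Forward reachability from each state:
  q0 -> reaches accept state q0 (live)
  q1 -> reaches accept state q0 (live)
  q2 -> reaches accept state q0 (live)
  q3 -> reaches accept state q0 (live)
  q4 -> reaches accept state q0 (live)

None (all states can reach an accept state)


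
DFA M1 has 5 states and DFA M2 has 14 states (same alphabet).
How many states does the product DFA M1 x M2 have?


Product construction pairs every M1 state with every M2 state.
5 * 14 = 70

70


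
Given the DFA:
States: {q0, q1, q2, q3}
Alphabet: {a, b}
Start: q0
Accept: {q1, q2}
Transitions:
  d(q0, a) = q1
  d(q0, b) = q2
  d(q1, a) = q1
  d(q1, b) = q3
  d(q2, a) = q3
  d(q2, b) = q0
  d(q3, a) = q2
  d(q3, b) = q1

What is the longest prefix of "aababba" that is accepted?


Run the DFA, marking each prefix where the state is accepting:
  "" -> q0 [reject]
  "a" -> q1 [accept]
  "aa" -> q1 [accept]
  "aab" -> q3 [reject]
  "aaba" -> q2 [accept]
  "aabab" -> q0 [reject]
  "aababb" -> q2 [accept]
  "aababba" -> q3 [reject]

"aababb"


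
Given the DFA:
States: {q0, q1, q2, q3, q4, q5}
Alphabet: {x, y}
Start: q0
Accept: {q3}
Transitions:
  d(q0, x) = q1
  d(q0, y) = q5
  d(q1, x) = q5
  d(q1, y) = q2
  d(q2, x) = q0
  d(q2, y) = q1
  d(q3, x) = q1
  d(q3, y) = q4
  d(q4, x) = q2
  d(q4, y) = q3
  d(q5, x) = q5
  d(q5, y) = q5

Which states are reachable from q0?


BFS from q0:
  layer 0: {q0}
  layer 1: {q1, q5}
  layer 2: {q2}

{q0, q1, q2, q5}


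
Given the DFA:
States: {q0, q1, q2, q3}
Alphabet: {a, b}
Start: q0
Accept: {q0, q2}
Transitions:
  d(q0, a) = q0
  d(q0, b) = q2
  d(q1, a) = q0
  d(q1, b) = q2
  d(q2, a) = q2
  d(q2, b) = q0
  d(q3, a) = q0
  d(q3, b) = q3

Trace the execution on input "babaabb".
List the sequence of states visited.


Input: babaabb
d(q0, b) = q2
d(q2, a) = q2
d(q2, b) = q0
d(q0, a) = q0
d(q0, a) = q0
d(q0, b) = q2
d(q2, b) = q0


q0 -> q2 -> q2 -> q0 -> q0 -> q0 -> q2 -> q0


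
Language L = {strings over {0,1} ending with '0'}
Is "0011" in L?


last symbol = '1'

No, "0011" is not in L


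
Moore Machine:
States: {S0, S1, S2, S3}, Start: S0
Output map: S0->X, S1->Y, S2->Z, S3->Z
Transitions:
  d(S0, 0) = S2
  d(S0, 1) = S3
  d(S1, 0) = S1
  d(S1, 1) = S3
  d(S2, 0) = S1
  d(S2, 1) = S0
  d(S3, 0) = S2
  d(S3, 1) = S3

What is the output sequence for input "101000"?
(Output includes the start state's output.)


Start: S0 (output X)
  --1--> S3 (output Z)
  --0--> S2 (output Z)
  --1--> S0 (output X)
  --0--> S2 (output Z)
  --0--> S1 (output Y)
  --0--> S1 (output Y)

"XZZXZYY"


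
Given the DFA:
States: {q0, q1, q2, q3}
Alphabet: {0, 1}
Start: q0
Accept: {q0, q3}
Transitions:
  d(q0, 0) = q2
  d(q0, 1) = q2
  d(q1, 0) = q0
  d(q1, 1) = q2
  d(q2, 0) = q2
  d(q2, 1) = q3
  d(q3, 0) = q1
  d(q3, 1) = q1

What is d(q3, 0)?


Looking up transition d(q3, 0)

q1


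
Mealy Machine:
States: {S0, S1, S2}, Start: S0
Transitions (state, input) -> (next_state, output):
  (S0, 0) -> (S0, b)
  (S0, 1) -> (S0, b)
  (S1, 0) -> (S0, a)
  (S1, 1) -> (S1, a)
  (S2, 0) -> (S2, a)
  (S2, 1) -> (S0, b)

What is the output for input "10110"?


Step-by-step:
  (S0, 1) -> (S0, b)
  (S0, 0) -> (S0, b)
  (S0, 1) -> (S0, b)
  (S0, 1) -> (S0, b)
  (S0, 0) -> (S0, b)

"bbbbb"


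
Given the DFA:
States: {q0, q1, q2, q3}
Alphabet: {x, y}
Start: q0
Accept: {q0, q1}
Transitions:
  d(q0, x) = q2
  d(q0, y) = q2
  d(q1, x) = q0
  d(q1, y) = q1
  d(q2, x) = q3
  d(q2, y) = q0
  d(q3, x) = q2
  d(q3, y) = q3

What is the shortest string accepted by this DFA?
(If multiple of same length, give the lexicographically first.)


BFS by string length (lex-first path to each state shown):
  len 0: q0<-""
Found accept state at length 0.

"" (empty string)


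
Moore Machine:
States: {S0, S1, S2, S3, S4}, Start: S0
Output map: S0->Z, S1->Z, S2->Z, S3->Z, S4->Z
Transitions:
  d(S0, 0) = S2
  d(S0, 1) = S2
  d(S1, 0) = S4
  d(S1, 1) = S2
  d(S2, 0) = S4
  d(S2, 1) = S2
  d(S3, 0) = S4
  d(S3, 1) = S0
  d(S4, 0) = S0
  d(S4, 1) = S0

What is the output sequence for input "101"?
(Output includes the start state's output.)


Start: S0 (output Z)
  --1--> S2 (output Z)
  --0--> S4 (output Z)
  --1--> S0 (output Z)

"ZZZZ"


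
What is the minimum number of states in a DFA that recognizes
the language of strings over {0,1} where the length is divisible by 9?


States track (length) mod 9.
Need 9 states: one per remainder 0..8; accept = remainder 0.

9


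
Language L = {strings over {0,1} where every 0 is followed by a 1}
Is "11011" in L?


'00' present: False; ends with '0': False

Yes, "11011" is in L


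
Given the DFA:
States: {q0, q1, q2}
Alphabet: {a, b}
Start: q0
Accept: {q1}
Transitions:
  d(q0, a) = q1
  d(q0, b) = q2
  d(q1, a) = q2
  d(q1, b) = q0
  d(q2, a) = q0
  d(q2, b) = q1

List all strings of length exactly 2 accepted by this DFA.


All strings of length 2: 4 total
Accepted: 1

"bb"


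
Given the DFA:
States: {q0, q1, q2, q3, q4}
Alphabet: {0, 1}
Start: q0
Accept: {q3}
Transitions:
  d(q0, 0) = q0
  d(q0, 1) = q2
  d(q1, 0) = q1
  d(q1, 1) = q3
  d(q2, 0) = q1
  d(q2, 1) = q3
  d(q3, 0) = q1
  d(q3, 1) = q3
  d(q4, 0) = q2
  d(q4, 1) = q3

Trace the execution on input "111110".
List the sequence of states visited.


Input: 111110
d(q0, 1) = q2
d(q2, 1) = q3
d(q3, 1) = q3
d(q3, 1) = q3
d(q3, 1) = q3
d(q3, 0) = q1


q0 -> q2 -> q3 -> q3 -> q3 -> q3 -> q1


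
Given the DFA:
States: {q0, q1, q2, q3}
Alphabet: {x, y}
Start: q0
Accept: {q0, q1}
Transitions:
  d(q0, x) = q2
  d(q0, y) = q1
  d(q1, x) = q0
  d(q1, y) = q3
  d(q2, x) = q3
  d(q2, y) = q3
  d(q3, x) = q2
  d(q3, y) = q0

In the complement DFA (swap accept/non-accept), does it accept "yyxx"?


Trace: q0 -> q1 -> q3 -> q2 -> q3
Final: q3
Original accept: {q0, q1}
Complement: q3 is not in original accept

Yes, complement accepts (original rejects)


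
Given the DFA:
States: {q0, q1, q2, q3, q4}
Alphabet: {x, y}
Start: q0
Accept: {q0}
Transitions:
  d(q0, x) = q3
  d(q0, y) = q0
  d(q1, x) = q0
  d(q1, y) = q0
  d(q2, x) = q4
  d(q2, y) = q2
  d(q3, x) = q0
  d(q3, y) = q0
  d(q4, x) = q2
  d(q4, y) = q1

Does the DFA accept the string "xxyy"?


Trace: q0 -> q3 -> q0 -> q0 -> q0
Final state: q0
Accept states: {q0}

Yes, accepted (final state q0 is an accept state)


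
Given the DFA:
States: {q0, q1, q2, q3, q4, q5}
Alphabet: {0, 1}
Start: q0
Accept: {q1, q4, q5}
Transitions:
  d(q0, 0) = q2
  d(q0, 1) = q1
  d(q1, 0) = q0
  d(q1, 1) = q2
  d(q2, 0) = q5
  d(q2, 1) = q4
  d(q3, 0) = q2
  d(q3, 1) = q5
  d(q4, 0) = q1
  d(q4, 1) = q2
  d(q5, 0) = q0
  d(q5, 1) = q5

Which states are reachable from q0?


BFS from q0:
  layer 0: {q0}
  layer 1: {q1, q2}
  layer 2: {q4, q5}

{q0, q1, q2, q4, q5}


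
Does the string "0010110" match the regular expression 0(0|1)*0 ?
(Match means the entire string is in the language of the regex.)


|string| = 7; first = '0'; last = '0'

Yes, "0010110" matches 0(0|1)*0


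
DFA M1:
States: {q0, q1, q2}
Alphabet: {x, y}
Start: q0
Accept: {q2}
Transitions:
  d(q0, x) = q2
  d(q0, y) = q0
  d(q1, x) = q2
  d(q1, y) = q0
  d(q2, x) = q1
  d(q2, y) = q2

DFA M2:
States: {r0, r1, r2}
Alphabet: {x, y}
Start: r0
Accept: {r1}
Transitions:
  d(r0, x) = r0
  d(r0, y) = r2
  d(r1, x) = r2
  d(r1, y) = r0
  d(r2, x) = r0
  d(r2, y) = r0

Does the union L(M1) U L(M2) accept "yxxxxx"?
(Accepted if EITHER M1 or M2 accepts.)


M1: final=q2 accepted=True
M2: final=r0 accepted=False

Yes, union accepts


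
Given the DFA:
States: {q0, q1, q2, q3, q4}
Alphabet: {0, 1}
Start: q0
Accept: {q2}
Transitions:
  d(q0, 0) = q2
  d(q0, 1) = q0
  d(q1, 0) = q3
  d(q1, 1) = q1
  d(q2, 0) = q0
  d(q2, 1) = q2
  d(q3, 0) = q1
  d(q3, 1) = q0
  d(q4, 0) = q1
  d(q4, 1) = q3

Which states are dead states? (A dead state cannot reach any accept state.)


Forward reachability from each state:
  q0 -> reaches accept state q2 (live)
  q1 -> reaches accept state q2 (live)
  q2 -> reaches accept state q2 (live)
  q3 -> reaches accept state q2 (live)
  q4 -> reaches accept state q2 (live)

None (all states can reach an accept state)


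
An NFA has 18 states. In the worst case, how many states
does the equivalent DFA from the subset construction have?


Subset construction: one DFA state per subset of NFA states.
2^18 = 262144

262144


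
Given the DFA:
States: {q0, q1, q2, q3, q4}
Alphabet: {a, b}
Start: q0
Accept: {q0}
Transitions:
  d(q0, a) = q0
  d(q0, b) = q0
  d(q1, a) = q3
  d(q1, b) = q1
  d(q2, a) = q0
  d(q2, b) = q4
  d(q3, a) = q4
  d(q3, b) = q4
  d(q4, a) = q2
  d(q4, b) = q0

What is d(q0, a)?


Looking up transition d(q0, a)

q0


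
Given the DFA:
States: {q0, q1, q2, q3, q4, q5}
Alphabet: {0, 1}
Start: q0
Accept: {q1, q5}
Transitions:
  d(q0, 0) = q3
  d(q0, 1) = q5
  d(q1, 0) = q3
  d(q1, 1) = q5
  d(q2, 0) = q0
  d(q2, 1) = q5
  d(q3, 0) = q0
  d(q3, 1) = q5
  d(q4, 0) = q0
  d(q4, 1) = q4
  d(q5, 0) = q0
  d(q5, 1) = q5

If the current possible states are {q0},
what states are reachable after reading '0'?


Apply transition on '0' from each current state:
  d(q0, 0) = q3

{q3}


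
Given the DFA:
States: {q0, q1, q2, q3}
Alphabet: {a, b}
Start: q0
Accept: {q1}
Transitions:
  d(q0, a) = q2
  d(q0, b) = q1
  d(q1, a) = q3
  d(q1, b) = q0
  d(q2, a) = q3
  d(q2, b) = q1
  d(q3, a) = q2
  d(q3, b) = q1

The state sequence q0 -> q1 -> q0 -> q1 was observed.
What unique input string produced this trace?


Trace back each transition to find the symbol:
  q0 --[b]--> q1
  q1 --[b]--> q0
  q0 --[b]--> q1

"bbb"


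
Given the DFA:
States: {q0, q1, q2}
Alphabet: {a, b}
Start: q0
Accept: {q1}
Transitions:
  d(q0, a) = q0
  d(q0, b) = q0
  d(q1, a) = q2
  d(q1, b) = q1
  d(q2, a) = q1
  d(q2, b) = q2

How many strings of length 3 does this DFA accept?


Enumerating all length-3 strings:
  "aaa" -> q0 [reject]
  "aab" -> q0 [reject]
  "aba" -> q0 [reject]
  "abb" -> q0 [reject]
  "baa" -> q0 [reject]
  "bab" -> q0 [reject]
  "bba" -> q0 [reject]
  "bbb" -> q0 [reject]

0 out of 8


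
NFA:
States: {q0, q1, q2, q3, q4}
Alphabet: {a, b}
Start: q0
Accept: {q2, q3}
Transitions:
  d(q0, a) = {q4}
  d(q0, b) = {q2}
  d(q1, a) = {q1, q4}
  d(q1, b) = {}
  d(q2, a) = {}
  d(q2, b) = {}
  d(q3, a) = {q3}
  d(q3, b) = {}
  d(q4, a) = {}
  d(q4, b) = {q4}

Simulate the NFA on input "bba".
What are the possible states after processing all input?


Start: {q0}
  --b--> {q2}
  --b--> {}
  --a--> {}

{} (empty set, no valid transitions)


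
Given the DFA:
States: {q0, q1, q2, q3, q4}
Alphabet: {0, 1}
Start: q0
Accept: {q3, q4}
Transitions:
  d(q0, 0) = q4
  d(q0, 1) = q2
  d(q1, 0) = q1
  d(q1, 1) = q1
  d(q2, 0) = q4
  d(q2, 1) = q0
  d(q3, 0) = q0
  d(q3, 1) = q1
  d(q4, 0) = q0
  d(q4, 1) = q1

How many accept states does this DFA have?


Accept states listed: {q3, q4}
Counting: q3(1) q4(2)

2


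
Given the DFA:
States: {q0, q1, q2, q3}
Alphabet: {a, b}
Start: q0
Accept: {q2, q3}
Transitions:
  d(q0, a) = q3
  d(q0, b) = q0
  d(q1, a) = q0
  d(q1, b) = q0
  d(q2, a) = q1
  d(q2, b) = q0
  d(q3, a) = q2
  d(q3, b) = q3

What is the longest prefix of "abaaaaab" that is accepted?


Run the DFA, marking each prefix where the state is accepting:
  "" -> q0 [reject]
  "a" -> q3 [accept]
  "ab" -> q3 [accept]
  "aba" -> q2 [accept]
  "abaa" -> q1 [reject]
  "abaaa" -> q0 [reject]
  "abaaaa" -> q3 [accept]
  "abaaaaa" -> q2 [accept]
  "abaaaaab" -> q0 [reject]

"abaaaaa"


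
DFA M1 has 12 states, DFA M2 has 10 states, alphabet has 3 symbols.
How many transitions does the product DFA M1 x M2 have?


Product DFA has 12 * 10 = 120 states.
Each has 3 transitions: 120 * 3 = 360

360


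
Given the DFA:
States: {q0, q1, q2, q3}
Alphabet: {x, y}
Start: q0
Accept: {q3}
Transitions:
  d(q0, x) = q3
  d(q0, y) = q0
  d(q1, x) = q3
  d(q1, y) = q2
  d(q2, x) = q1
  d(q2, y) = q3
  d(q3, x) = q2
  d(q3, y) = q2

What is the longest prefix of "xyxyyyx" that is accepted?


Run the DFA, marking each prefix where the state is accepting:
  "" -> q0 [reject]
  "x" -> q3 [accept]
  "xy" -> q2 [reject]
  "xyx" -> q1 [reject]
  "xyxy" -> q2 [reject]
  "xyxyy" -> q3 [accept]
  "xyxyyy" -> q2 [reject]
  "xyxyyyx" -> q1 [reject]

"xyxyy"


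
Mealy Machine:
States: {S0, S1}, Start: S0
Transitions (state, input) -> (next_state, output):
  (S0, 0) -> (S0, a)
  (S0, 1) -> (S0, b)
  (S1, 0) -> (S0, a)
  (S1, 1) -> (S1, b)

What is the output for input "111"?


Step-by-step:
  (S0, 1) -> (S0, b)
  (S0, 1) -> (S0, b)
  (S0, 1) -> (S0, b)

"bbb"


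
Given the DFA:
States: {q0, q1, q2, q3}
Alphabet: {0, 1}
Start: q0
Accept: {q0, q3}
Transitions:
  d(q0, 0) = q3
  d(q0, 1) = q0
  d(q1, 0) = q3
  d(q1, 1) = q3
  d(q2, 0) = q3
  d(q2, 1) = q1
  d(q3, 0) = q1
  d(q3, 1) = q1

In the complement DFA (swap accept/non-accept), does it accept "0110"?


Trace: q0 -> q3 -> q1 -> q3 -> q1
Final: q1
Original accept: {q0, q3}
Complement: q1 is not in original accept

Yes, complement accepts (original rejects)


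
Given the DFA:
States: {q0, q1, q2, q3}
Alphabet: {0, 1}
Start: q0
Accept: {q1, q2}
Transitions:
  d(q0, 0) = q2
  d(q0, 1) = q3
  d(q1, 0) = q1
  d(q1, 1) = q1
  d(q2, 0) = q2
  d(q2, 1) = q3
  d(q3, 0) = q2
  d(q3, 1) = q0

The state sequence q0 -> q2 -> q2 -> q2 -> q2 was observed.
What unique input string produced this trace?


Trace back each transition to find the symbol:
  q0 --[0]--> q2
  q2 --[0]--> q2
  q2 --[0]--> q2
  q2 --[0]--> q2

"0000"


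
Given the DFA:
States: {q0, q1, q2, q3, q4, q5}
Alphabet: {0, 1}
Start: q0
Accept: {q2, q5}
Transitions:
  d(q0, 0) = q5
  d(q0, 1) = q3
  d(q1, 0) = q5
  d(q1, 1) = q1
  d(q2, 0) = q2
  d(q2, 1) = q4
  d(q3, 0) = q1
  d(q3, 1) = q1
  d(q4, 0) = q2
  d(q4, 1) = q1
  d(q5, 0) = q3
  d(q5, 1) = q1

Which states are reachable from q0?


BFS from q0:
  layer 0: {q0}
  layer 1: {q3, q5}
  layer 2: {q1}

{q0, q1, q3, q5}


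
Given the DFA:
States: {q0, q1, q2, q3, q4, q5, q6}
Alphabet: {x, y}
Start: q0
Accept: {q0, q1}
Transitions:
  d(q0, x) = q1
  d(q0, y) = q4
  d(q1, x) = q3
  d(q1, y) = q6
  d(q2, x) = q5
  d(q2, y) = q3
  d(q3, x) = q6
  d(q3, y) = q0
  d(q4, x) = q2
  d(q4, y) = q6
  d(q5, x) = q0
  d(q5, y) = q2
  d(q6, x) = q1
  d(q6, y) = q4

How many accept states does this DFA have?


Accept states listed: {q0, q1}
Counting: q0(1) q1(2)

2


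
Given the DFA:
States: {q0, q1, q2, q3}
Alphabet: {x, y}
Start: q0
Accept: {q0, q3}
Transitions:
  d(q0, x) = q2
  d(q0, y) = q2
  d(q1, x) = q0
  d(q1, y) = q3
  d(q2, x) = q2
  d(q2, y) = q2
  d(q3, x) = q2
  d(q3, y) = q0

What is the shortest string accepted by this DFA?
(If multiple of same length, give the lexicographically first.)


BFS by string length (lex-first path to each state shown):
  len 0: q0<-""
Found accept state at length 0.

"" (empty string)


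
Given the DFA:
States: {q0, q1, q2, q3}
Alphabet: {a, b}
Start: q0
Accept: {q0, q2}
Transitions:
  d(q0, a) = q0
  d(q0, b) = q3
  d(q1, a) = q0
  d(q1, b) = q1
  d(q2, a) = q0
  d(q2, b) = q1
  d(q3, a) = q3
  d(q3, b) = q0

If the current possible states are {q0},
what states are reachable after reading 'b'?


Apply transition on 'b' from each current state:
  d(q0, b) = q3

{q3}


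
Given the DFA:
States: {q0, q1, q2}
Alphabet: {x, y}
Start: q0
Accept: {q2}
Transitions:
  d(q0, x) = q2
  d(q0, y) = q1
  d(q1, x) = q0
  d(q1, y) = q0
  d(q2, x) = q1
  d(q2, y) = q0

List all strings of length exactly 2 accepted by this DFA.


All strings of length 2: 4 total
Accepted: 0

None
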